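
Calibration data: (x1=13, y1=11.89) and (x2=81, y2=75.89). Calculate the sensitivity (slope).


slope = (y2 - y1) / (x2 - x1)
= (75.89 - 11.89) / (81 - 13)
= 64.0000 / 68
= 0.9412

0.9412


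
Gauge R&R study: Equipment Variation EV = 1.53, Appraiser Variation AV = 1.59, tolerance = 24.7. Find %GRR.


GRR = sqrt(EV^2 + AV^2) = sqrt(1.53^2 + 1.59^2) = 2.2065811
%GRR = GRR / tol * 100 = 2.2065811 / 24.7 * 100
%GRR = 8.9335

8.9335


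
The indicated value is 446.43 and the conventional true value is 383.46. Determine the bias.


Systematic error = measured - true
= 446.43 - 383.46
= 62.9700

62.9700


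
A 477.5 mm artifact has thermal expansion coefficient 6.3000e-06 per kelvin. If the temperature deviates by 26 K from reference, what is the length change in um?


dL = L * alpha * dT
= 477.5 * 6.3000e-06 * 26
= 0.0782145 mm
dL_um = 0.0782145 * 1000 = 78.2145 um

78.2145


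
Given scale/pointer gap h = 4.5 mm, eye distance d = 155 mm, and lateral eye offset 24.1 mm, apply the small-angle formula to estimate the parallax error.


error = h * offset / d
= 4.5 * 24.1 / 155
= 0.6997

0.6997


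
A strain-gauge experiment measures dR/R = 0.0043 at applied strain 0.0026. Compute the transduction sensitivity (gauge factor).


GF = (dR/R) / epsilon
= 0.0043 / 0.0026
= 1.6538

1.6538


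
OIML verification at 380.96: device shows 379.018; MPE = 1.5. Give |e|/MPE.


e = indication - reference = 379.018 - 380.96 = -1.9420
|e| = 1.9420
ratio = |e| / MPE = 1.9420 / 1.5
ratio = 1.2947

1.2947


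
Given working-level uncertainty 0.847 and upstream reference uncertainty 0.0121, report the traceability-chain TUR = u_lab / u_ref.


TUR = u_lab / u_ref
= 0.847 / 0.0121
= 70.0000

70.0000


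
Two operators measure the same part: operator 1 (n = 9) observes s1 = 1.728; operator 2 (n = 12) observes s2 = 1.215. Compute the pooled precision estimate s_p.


s_p = sqrt(((n1-1)*s1^2 + (n2-1)*s2^2) / (n1+n2-2))
numerator = (9-1)*1.728^2 + (12-1)*1.215^2 = 23.887872 + 16.238475 = 40.126347
denominator = 9 + 12 - 2 = 19
s_p^2 = 40.126347 / 19 = 2.111913
s_p = sqrt(2.111913) = 1.4532

1.4532


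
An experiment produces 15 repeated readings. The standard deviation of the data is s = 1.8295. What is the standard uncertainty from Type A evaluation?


u_A = s / sqrt(n)
u_A = 1.8295 / sqrt(15)
u_A = 1.8295 / 3.8729833
u_A = 0.4724

0.4724


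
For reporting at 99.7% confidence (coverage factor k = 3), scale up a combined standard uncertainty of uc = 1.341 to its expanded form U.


U = k * uc
U = 3 * 1.341
U = 4.0230

4.0230


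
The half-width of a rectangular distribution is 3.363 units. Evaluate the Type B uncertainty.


u_B = half_width / sqrt(3)
u_B = 3.363 / 1.7320508
u_B = 1.9416

1.9416


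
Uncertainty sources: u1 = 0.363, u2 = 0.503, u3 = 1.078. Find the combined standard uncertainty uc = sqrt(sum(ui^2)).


uc = sqrt(0.363^2 + 0.503^2 + 1.078^2)
uc = sqrt(1.546862)
uc = 1.2437

1.2437


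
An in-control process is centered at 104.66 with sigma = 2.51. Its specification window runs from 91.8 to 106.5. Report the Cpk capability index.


Cpu = (USL - mean) / (3*sigma) = (106.5 - 104.66) / (3*2.51) = 0.2444
Cpl = (mean - LSL) / (3*sigma) = (104.66 - 91.8) / (3*2.51) = 1.7078
Cpk = min(Cpu, Cpl) = 0.2444

0.2444


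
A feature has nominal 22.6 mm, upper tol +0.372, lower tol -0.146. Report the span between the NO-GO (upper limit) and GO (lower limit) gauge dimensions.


GO = nominal - lower_tol (smallest hole = maximum material condition)
GO = 22.6 - 0.146 = 22.454
NO-GO = nominal + upper_tol (largest hole = least material condition)
NO-GO = 22.6 + 0.372 = 22.972
spread = NO-GO - GO = 22.972 - 22.454 = 0.5180

0.5180


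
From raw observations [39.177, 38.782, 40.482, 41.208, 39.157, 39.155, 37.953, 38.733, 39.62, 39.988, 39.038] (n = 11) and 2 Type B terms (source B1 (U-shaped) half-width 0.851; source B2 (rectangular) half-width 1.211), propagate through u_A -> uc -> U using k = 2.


mean = (39.177 + 38.782 + 40.482 + 41.208 + 39.157 + 39.155 + 37.953 + 38.733 + 39.62 + 39.988 + 39.038) / 11 = 39.39027273
s = sqrt(sum((x - mean)^2)/(n-1)) = 0.89739402
u_A = s / sqrt(n) = 0.89739402 / sqrt(11) = 0.27057448
u_B1 = 0.851 / sqrt(2) = 0.60174787
u_B2 = 1.211 / sqrt(3) = 0.69917118
uc = sqrt(0.27057448^2 + 0.60174787^2 + 0.69917118^2) = 0.96132793
U = k * uc = 2 * 0.96132793
U = 1.9227

1.9227


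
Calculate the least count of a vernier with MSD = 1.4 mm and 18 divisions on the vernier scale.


LC = MSD / n_div
= 1.4 / 18
= 0.0778

0.0778


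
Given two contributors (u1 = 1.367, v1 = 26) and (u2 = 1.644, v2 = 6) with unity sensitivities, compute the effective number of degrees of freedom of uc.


uc = sqrt(u1^2 + u2^2) = sqrt(1.367^2 + 1.644^2) = 2.1380891
v_eff = uc^4 / (u1^4/v1 + u2^4/v2)
= 2.1380891^4 / (1.367^4/26 + 1.644^4/6)
= 20.897927 / 1.3517713
v_eff = 15.4597

15.4597


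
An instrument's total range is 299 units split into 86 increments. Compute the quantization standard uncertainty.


resolution = range / divisions
resolution = 299 / 86 = 3.4767442
u_res = resolution / (2*sqrt(3))
u_res = 3.4767442 / 3.4641016
u_res = 1.0036

1.0036


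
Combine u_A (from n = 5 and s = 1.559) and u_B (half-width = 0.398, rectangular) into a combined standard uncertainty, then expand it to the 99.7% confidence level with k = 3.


u_A = s / sqrt(n) = 1.559 / sqrt(5) = 0.697206
u_B = half_width / sqrt(3) = 0.398 / sqrt(3) = 0.22978541
uc = sqrt(u_A^2 + u_B^2) = sqrt(0.697206^2 + 0.22978541^2) = 0.73409641
U = k * uc = 3 * 0.73409641
U = 2.2023

2.2023


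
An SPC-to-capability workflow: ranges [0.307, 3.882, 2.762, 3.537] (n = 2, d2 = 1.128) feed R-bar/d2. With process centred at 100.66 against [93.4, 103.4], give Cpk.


R_bar = (0.307 + 3.882 + 2.762 + 3.537) / 4 = 2.622
sigma = R_bar / d2 = 2.622 / 1.128 = 2.3244681
Cp = (USL - LSL)/(6*sigma) = (103.4 - 93.4)/(6*2.3244681) = 0.7170
Cpu = (103.4 - 100.66)/(3*2.3244681) = 0.3929
Cpl = (100.66 - 93.4)/(3*2.3244681) = 1.0411
Cpk = min(Cpu, Cpl) = 0.3929

0.3929


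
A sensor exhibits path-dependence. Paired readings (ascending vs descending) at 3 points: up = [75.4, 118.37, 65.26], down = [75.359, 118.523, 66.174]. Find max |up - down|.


|75.4 - 75.359| = 0.0410
|118.37 - 118.523| = 0.1530
|65.26 - 66.174| = 0.9140
hysteresis = max(diffs) = 0.9140

0.9140


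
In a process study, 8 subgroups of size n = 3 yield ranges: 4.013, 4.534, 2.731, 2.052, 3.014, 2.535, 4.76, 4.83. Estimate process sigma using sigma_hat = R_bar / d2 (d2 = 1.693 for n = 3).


R_bar = (4.013 + 4.534 + 2.731 + 2.052 + 3.014 + 2.535 + 4.76 + 4.83) / 8
R_bar = 28.469 / 8 = 3.558625
sigma_hat = R_bar / d2 = 3.558625 / 1.693 = 2.1020

2.1020


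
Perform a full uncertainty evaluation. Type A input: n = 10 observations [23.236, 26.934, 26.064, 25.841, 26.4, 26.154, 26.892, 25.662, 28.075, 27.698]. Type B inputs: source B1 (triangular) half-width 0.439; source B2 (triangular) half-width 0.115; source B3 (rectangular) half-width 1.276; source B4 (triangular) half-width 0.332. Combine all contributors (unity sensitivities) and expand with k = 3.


mean = (23.236 + 26.934 + 26.064 + 25.841 + 26.4 + 26.154 + 26.892 + 25.662 + 28.075 + 27.698) / 10 = 26.2956
s = sqrt(sum((x - mean)^2)/(n-1)) = 1.3312521
u_A = s / sqrt(n) = 1.3312521 / sqrt(10) = 0.42097888
u_B1 = 0.439 / sqrt(6) = 0.179221
u_B2 = 0.115 / sqrt(6) = 0.046948553
u_B3 = 1.276 / sqrt(3) = 0.73669894
u_B4 = 0.332 / sqrt(6) = 0.13553843
uc = sqrt(0.42097888^2 + 0.179221^2 + 0.046948553^2 + 0.73669894^2 + 0.13553843^2) = 0.87900145
U = k * uc = 3 * 0.87900145
U = 2.6370

2.6370


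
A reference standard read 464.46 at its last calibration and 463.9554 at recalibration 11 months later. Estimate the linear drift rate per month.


rate = (v2 - v1) / months
= (463.9554 - 464.46) / 11
= -0.5046 / 11
= -0.0459

-0.0459


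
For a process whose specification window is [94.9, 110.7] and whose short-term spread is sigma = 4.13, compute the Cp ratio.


Cp = (USL - LSL) / (6 * sigma)
= (110.7 - 94.9) / (6 * 4.13)
= 15.8000 / 24.7800
= 0.6376

0.6376


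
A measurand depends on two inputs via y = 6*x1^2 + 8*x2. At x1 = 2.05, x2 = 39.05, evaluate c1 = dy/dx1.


y = 6*x1^2 + 8*x2
dy/dx1 = 2*6*x1
Evaluate at x1 = 2.05: c1 = 12 * 2.05
c1 = 24.6000

24.6000


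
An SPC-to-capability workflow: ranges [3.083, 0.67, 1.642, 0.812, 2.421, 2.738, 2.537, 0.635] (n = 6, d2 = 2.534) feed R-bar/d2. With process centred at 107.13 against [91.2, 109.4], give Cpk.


R_bar = (3.083 + 0.67 + 1.642 + 0.812 + 2.421 + 2.738 + 2.537 + 0.635) / 8 = 1.81725
sigma = R_bar / d2 = 1.81725 / 2.534 = 0.7171468
Cp = (USL - LSL)/(6*sigma) = (109.4 - 91.2)/(6*0.7171468) = 4.2297
Cpu = (109.4 - 107.13)/(3*0.7171468) = 1.0551
Cpl = (107.13 - 91.2)/(3*0.7171468) = 7.4043
Cpk = min(Cpu, Cpl) = 1.0551

1.0551


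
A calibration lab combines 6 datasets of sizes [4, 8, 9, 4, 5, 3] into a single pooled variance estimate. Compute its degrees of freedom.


nu = sum_i (n_i - 1)
nu = ((4 - 1) + (8 - 1) + (9 - 1) + (4 - 1) + (5 - 1) + (3 - 1))
nu = 3 + 7 + 8 + 3 + 4 + 2
nu = 27

27


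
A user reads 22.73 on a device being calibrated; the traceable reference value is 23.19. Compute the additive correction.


Correction = standard - reading
= 23.19 - 22.73
= 0.4600

0.4600


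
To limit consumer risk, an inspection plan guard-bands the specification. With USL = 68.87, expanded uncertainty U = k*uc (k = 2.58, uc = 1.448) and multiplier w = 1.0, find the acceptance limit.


U = k * uc = 2.58 * 1.448 = 3.73584
guard band g = w * U = 1.0 * 3.73584 = 3.73584
AL = USL - g = 68.87 - 3.73584
AL = 65.1342

65.1342


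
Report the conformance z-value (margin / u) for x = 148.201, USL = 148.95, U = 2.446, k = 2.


u = U / k = 2.446 / 2 = 1.223
margin = |USL - x| = |148.95 - 148.201| = 0.749
z = margin / u = 0.749 / 1.223
z = 0.6124

0.6124


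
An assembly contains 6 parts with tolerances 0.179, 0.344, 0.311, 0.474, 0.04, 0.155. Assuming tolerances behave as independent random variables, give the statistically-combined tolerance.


RSS = sqrt(0.179^2 + 0.344^2 + 0.311^2 + 0.474^2 + 0.04^2 + 0.155^2)
= sqrt(0.497399)
= 0.7053

0.7053


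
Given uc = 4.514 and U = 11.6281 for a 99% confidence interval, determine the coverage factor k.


k = U / uc
k = 11.6281 / 4.514
k = 2.576

2.576


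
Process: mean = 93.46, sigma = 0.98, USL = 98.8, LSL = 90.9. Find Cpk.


Cpu = (USL - mean) / (3*sigma) = (98.8 - 93.46) / (3*0.98) = 1.8163
Cpl = (mean - LSL) / (3*sigma) = (93.46 - 90.9) / (3*0.98) = 0.8707
Cpk = min(Cpu, Cpl) = 0.8707

0.8707


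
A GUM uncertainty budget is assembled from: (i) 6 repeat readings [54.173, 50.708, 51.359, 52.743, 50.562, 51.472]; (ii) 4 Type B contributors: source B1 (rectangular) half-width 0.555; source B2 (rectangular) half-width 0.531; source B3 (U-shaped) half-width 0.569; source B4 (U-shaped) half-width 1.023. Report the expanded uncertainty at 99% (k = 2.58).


mean = (54.173 + 50.708 + 51.359 + 52.743 + 50.562 + 51.472) / 6 = 51.83616667
s = sqrt(sum((x - mean)^2)/(n-1)) = 1.3812822
u_A = s / sqrt(n) = 1.3812822 / sqrt(6) = 0.5639061
u_B1 = 0.555 / sqrt(3) = 0.3204294
u_B2 = 0.531 / sqrt(3) = 0.30657299
u_B3 = 0.569 / sqrt(2) = 0.40234376
u_B4 = 1.023 / sqrt(2) = 0.72337024
uc = sqrt(0.5639061^2 + 0.3204294^2 + 0.30657299^2 + 0.40234376^2 + 0.72337024^2) = 1.0953525
U = k * uc = 2.58 * 1.0953525
U = 2.8260

2.8260


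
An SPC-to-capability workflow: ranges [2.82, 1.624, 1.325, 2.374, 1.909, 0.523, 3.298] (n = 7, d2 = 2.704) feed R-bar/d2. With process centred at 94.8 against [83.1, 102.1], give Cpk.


R_bar = (2.82 + 1.624 + 1.325 + 2.374 + 1.909 + 0.523 + 3.298) / 7 = 1.9818571
sigma = R_bar / d2 = 1.9818571 / 2.704 = 0.73293532
Cp = (USL - LSL)/(6*sigma) = (102.1 - 83.1)/(6*0.73293532) = 4.3205
Cpu = (102.1 - 94.8)/(3*0.73293532) = 3.3200
Cpl = (94.8 - 83.1)/(3*0.73293532) = 5.3211
Cpk = min(Cpu, Cpl) = 3.3200

3.3200


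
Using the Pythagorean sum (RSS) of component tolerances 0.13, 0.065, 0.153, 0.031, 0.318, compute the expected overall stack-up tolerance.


RSS = sqrt(0.13^2 + 0.065^2 + 0.153^2 + 0.031^2 + 0.318^2)
= sqrt(0.146619)
= 0.3829

0.3829


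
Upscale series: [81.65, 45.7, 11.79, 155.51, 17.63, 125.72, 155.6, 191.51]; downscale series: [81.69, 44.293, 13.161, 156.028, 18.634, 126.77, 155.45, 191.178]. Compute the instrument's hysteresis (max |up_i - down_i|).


|81.65 - 81.69| = 0.0400
|45.7 - 44.293| = 1.4070
|11.79 - 13.161| = 1.3710
|155.51 - 156.028| = 0.5180
|17.63 - 18.634| = 1.0040
|125.72 - 126.77| = 1.0500
|155.6 - 155.45| = 0.1500
|191.51 - 191.178| = 0.3320
hysteresis = max(diffs) = 1.4070

1.4070


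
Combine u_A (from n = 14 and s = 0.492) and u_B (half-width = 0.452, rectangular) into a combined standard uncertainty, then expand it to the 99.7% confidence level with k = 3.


u_A = s / sqrt(n) = 0.492 / sqrt(14) = 0.13149253
u_B = half_width / sqrt(3) = 0.452 / sqrt(3) = 0.26096232
uc = sqrt(u_A^2 + u_B^2) = sqrt(0.13149253^2 + 0.26096232^2) = 0.29221844
U = k * uc = 3 * 0.29221844
U = 0.8767

0.8767


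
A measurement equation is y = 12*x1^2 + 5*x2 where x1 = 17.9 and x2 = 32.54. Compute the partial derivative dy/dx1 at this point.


y = 12*x1^2 + 5*x2
dy/dx1 = 2*12*x1
Evaluate at x1 = 17.9: c1 = 24 * 17.9
c1 = 429.6000

429.6000


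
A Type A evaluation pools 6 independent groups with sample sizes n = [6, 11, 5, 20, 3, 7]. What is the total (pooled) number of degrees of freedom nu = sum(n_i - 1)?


nu = sum_i (n_i - 1)
nu = ((6 - 1) + (11 - 1) + (5 - 1) + (20 - 1) + (3 - 1) + (7 - 1))
nu = 5 + 10 + 4 + 19 + 2 + 6
nu = 46

46


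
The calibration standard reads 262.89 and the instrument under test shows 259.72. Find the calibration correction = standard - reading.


Correction = standard - reading
= 262.89 - 259.72
= 3.1700

3.1700


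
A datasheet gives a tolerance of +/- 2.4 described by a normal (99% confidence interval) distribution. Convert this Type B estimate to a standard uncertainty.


u_B = half_width / 2.576
u_B = 2.4 / 2.576
u_B = 0.9317

0.9317


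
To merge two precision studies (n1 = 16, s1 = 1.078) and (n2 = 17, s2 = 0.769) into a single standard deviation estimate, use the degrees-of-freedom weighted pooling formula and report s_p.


s_p = sqrt(((n1-1)*s1^2 + (n2-1)*s2^2) / (n1+n2-2))
numerator = (16-1)*1.078^2 + (17-1)*0.769^2 = 17.43126 + 9.461776 = 26.893036
denominator = 16 + 17 - 2 = 31
s_p^2 = 26.893036 / 31 = 0.86751729
s_p = sqrt(0.86751729) = 0.9314

0.9314


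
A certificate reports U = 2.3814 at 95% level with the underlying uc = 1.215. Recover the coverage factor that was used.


k = U / uc
k = 2.3814 / 1.215
k = 1.96

1.96


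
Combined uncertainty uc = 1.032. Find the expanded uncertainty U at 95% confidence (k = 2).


U = k * uc
U = 2 * 1.032
U = 2.0640

2.0640


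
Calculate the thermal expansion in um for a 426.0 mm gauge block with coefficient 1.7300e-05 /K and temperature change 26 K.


dL = L * alpha * dT
= 426.0 * 1.7300e-05 * 26
= 0.1916148 mm
dL_um = 0.1916148 * 1000 = 191.6148 um

191.6148


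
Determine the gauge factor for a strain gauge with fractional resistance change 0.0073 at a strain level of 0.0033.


GF = (dR/R) / epsilon
= 0.0073 / 0.0033
= 2.2121

2.2121


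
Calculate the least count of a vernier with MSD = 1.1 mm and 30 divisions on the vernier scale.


LC = MSD / n_div
= 1.1 / 30
= 0.0367

0.0367


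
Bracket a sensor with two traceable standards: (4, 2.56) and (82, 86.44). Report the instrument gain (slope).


slope = (y2 - y1) / (x2 - x1)
= (86.44 - 2.56) / (82 - 4)
= 83.8800 / 78
= 1.0754

1.0754


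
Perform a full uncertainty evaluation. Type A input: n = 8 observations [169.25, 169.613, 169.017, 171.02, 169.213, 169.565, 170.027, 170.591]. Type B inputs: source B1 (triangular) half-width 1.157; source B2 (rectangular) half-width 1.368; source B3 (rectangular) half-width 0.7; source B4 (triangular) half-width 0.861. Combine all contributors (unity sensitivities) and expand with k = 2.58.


mean = (169.25 + 169.613 + 169.017 + 171.02 + 169.213 + 169.565 + 170.027 + 170.591) / 8 = 169.787
s = sqrt(sum((x - mean)^2)/(n-1)) = 0.70858108
u_A = s / sqrt(n) = 0.70858108 / sqrt(8) = 0.25052124
u_B1 = 1.157 / sqrt(6) = 0.47234327
u_B2 = 1.368 / sqrt(3) = 0.78981517
u_B3 = 0.7 / sqrt(3) = 0.40414519
u_B4 = 0.861 / sqrt(6) = 0.35150178
uc = sqrt(0.25052124^2 + 0.47234327^2 + 0.78981517^2 + 0.40414519^2 + 0.35150178^2) = 1.0938756
U = k * uc = 2.58 * 1.0938756
U = 2.8222

2.8222


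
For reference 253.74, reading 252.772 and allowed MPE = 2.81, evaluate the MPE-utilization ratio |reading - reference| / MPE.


e = indication - reference = 252.772 - 253.74 = -0.9680
|e| = 0.9680
ratio = |e| / MPE = 0.9680 / 2.81
ratio = 0.3445

0.3445


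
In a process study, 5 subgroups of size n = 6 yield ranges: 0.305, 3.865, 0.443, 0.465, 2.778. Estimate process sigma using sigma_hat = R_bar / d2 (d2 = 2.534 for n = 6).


R_bar = (0.305 + 3.865 + 0.443 + 0.465 + 2.778) / 5
R_bar = 7.856 / 5 = 1.5712
sigma_hat = R_bar / d2 = 1.5712 / 2.534 = 0.6200

0.6200


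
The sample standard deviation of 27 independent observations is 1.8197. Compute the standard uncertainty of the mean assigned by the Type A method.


u_A = s / sqrt(n)
u_A = 1.8197 / sqrt(27)
u_A = 1.8197 / 5.1961524
u_A = 0.3502

0.3502


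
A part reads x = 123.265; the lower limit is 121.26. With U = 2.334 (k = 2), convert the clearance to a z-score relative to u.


u = U / k = 2.334 / 2 = 1.167
margin = |LSL - x| = |121.26 - 123.265| = 2.005
z = margin / u = 2.005 / 1.167
z = 1.7181

1.7181


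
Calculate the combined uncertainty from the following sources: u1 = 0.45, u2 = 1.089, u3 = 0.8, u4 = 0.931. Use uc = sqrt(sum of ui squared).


uc = sqrt(0.45^2 + 1.089^2 + 0.8^2 + 0.931^2)
uc = sqrt(2.895182)
uc = 1.7015

1.7015


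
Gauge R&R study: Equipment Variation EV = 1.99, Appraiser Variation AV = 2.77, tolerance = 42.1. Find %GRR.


GRR = sqrt(EV^2 + AV^2) = sqrt(1.99^2 + 2.77^2) = 3.4107184
%GRR = GRR / tol * 100 = 3.4107184 / 42.1 * 100
%GRR = 8.1015

8.1015


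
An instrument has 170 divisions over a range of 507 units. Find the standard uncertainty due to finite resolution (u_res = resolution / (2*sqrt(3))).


resolution = range / divisions
resolution = 507 / 170 = 2.9823529
u_res = resolution / (2*sqrt(3))
u_res = 2.9823529 / 3.4641016
u_res = 0.8609

0.8609


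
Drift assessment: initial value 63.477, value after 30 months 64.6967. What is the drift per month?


rate = (v2 - v1) / months
= (64.6967 - 63.477) / 30
= 1.2197 / 30
= 0.0407

0.0407


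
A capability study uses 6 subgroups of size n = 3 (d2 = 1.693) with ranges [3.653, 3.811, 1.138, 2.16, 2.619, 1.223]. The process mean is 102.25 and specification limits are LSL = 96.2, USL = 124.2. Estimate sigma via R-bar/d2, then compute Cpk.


R_bar = (3.653 + 3.811 + 1.138 + 2.16 + 2.619 + 1.223) / 6 = 2.434
sigma = R_bar / d2 = 2.434 / 1.693 = 1.4376846
Cp = (USL - LSL)/(6*sigma) = (124.2 - 96.2)/(6*1.4376846) = 3.2460
Cpu = (124.2 - 102.25)/(3*1.4376846) = 5.0892
Cpl = (102.25 - 96.2)/(3*1.4376846) = 1.4027
Cpk = min(Cpu, Cpl) = 1.4027

1.4027


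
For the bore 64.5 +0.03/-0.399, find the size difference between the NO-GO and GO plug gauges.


GO = nominal - lower_tol (smallest hole = maximum material condition)
GO = 64.5 - 0.399 = 64.101
NO-GO = nominal + upper_tol (largest hole = least material condition)
NO-GO = 64.5 + 0.03 = 64.53
spread = NO-GO - GO = 64.53 - 64.101 = 0.4290

0.4290


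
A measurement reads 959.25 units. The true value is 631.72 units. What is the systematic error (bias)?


Systematic error = measured - true
= 959.25 - 631.72
= 327.5300

327.5300


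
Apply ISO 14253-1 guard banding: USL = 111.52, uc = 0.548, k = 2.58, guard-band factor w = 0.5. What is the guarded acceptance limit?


U = k * uc = 2.58 * 0.548 = 1.41384
guard band g = w * U = 0.5 * 1.41384 = 0.70692
AL = USL - g = 111.52 - 0.70692
AL = 110.8131

110.8131


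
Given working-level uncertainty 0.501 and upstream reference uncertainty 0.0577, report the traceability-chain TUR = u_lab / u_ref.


TUR = u_lab / u_ref
= 0.501 / 0.0577
= 8.6828

8.6828


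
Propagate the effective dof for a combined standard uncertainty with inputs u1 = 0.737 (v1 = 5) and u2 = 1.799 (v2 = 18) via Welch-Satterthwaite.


uc = sqrt(u1^2 + u2^2) = sqrt(0.737^2 + 1.799^2) = 1.9441116
v_eff = uc^4 / (u1^4/v1 + u2^4/v2)
= 1.9441116^4 / (0.737^4/5 + 1.799^4/18)
= 14.285149 / 0.64091159
v_eff = 22.2888

22.2888


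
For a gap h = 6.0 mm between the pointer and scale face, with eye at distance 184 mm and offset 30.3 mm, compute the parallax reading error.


error = h * offset / d
= 6.0 * 30.3 / 184
= 0.9880

0.9880


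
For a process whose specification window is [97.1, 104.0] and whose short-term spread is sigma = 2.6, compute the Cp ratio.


Cp = (USL - LSL) / (6 * sigma)
= (104.0 - 97.1) / (6 * 2.6)
= 6.9000 / 15.6000
= 0.4423

0.4423


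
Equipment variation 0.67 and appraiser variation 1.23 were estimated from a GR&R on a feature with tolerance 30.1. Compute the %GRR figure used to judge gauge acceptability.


GRR = sqrt(EV^2 + AV^2) = sqrt(0.67^2 + 1.23^2) = 1.4006427
%GRR = GRR / tol * 100 = 1.4006427 / 30.1 * 100
%GRR = 4.6533

4.6533


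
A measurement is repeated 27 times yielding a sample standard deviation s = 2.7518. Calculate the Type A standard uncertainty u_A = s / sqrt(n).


u_A = s / sqrt(n)
u_A = 2.7518 / sqrt(27)
u_A = 2.7518 / 5.1961524
u_A = 0.5296

0.5296


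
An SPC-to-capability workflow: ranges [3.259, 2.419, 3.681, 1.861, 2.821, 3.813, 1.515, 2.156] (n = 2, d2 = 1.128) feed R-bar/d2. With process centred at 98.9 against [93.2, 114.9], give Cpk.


R_bar = (3.259 + 2.419 + 3.681 + 1.861 + 2.821 + 3.813 + 1.515 + 2.156) / 8 = 2.690625
sigma = R_bar / d2 = 2.690625 / 1.128 = 2.3853059
Cp = (USL - LSL)/(6*sigma) = (114.9 - 93.2)/(6*2.3853059) = 1.5162
Cpu = (114.9 - 98.9)/(3*2.3853059) = 2.2359
Cpl = (98.9 - 93.2)/(3*2.3853059) = 0.7965
Cpk = min(Cpu, Cpl) = 0.7965

0.7965


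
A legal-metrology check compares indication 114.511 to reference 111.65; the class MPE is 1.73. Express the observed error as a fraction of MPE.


e = indication - reference = 114.511 - 111.65 = 2.8610
|e| = 2.8610
ratio = |e| / MPE = 2.8610 / 1.73
ratio = 1.6538

1.6538


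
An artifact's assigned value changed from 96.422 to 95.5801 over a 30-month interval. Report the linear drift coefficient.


rate = (v2 - v1) / months
= (95.5801 - 96.422) / 30
= -0.8419 / 30
= -0.0281

-0.0281


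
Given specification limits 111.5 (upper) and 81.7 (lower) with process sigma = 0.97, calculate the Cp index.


Cp = (USL - LSL) / (6 * sigma)
= (111.5 - 81.7) / (6 * 0.97)
= 29.8000 / 5.8200
= 5.1203

5.1203


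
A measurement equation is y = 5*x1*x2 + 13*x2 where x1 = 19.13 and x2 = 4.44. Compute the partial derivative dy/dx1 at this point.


y = 5*x1*x2 + 13*x2
dy/dx1 = 5*x2
Evaluate at x2 = 4.44: c1 = 5 * 4.44
c1 = 22.2000

22.2000


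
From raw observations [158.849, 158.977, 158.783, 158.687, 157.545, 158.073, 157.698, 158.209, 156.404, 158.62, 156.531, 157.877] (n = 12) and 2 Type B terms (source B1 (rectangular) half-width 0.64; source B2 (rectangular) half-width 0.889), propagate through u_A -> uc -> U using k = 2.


mean = (158.849 + 158.977 + 158.783 + 158.687 + 157.545 + 158.073 + 157.698 + 158.209 + 156.404 + 158.62 + 156.531 + 157.877) / 12 = 158.0210833
s = sqrt(sum((x - mean)^2)/(n-1)) = 0.86376548
u_A = s / sqrt(n) = 0.86376548 / sqrt(12) = 0.24934762
u_B1 = 0.64 / sqrt(3) = 0.36950417
u_B2 = 0.889 / sqrt(3) = 0.51326439
uc = sqrt(0.24934762^2 + 0.36950417^2 + 0.51326439^2) = 0.67981461
U = k * uc = 2 * 0.67981461
U = 1.3596

1.3596


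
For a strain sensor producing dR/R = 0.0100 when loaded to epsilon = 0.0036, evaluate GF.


GF = (dR/R) / epsilon
= 0.0100 / 0.0036
= 2.7778

2.7778


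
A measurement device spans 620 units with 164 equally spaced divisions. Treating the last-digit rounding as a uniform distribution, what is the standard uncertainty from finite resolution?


resolution = range / divisions
resolution = 620 / 164 = 3.7804878
u_res = resolution / (2*sqrt(3))
u_res = 3.7804878 / 3.4641016
u_res = 1.0913

1.0913


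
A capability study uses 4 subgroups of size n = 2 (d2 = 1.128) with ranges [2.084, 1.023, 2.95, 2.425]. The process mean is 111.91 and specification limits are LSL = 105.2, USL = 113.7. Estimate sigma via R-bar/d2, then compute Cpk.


R_bar = (2.084 + 1.023 + 2.95 + 2.425) / 4 = 2.1205
sigma = R_bar / d2 = 2.1205 / 1.128 = 1.8798759
Cp = (USL - LSL)/(6*sigma) = (113.7 - 105.2)/(6*1.8798759) = 0.7536
Cpu = (113.7 - 111.91)/(3*1.8798759) = 0.3174
Cpl = (111.91 - 105.2)/(3*1.8798759) = 1.1898
Cpk = min(Cpu, Cpl) = 0.3174

0.3174


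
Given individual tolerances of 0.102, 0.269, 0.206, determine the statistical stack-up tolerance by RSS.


RSS = sqrt(0.102^2 + 0.269^2 + 0.206^2)
= sqrt(0.125201)
= 0.3538

0.3538


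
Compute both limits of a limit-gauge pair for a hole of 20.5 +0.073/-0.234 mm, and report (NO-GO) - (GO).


GO = nominal - lower_tol (smallest hole = maximum material condition)
GO = 20.5 - 0.234 = 20.266
NO-GO = nominal + upper_tol (largest hole = least material condition)
NO-GO = 20.5 + 0.073 = 20.573
spread = NO-GO - GO = 20.573 - 20.266 = 0.3070

0.3070


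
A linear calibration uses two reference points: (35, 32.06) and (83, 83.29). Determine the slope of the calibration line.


slope = (y2 - y1) / (x2 - x1)
= (83.29 - 32.06) / (83 - 35)
= 51.2300 / 48
= 1.0673

1.0673


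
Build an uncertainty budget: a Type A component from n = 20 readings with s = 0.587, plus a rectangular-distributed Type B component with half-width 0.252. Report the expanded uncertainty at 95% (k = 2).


u_A = s / sqrt(n) = 0.587 / sqrt(20) = 0.13125719
u_B = half_width / sqrt(3) = 0.252 / sqrt(3) = 0.14549227
uc = sqrt(u_A^2 + u_B^2) = sqrt(0.13125719^2 + 0.14549227^2) = 0.19595012
U = k * uc = 2 * 0.19595012
U = 0.3919

0.3919


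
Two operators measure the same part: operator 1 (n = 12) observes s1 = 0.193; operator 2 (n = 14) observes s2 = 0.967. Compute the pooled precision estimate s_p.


s_p = sqrt(((n1-1)*s1^2 + (n2-1)*s2^2) / (n1+n2-2))
numerator = (12-1)*0.193^2 + (14-1)*0.967^2 = 0.409739 + 12.156157 = 12.565896
denominator = 12 + 14 - 2 = 24
s_p^2 = 12.565896 / 24 = 0.523579
s_p = sqrt(0.523579) = 0.7236

0.7236


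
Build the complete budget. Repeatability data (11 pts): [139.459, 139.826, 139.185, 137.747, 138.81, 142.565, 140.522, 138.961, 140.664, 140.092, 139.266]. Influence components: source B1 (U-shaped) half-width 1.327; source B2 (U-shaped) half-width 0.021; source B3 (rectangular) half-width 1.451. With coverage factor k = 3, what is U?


mean = (139.459 + 139.826 + 139.185 + 137.747 + 138.81 + 142.565 + 140.522 + 138.961 + 140.664 + 140.092 + 139.266) / 11 = 139.7360909
s = sqrt(sum((x - mean)^2)/(n-1)) = 1.2503003
u_A = s / sqrt(n) = 1.2503003 / sqrt(11) = 0.37697972
u_B1 = 1.327 / sqrt(2) = 0.9383307
u_B2 = 0.021 / sqrt(2) = 0.014849242
u_B3 = 1.451 / sqrt(3) = 0.83773524
uc = sqrt(0.37697972^2 + 0.9383307^2 + 0.014849242^2 + 0.83773524^2) = 1.3132399
U = k * uc = 3 * 1.3132399
U = 3.9397

3.9397


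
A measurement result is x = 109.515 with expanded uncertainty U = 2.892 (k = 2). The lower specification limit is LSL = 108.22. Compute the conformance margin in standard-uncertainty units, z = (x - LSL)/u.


u = U / k = 2.892 / 2 = 1.446
margin = |LSL - x| = |108.22 - 109.515| = 1.295
z = margin / u = 1.295 / 1.446
z = 0.8956

0.8956


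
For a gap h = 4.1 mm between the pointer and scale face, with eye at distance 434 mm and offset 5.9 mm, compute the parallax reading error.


error = h * offset / d
= 4.1 * 5.9 / 434
= 0.0557

0.0557


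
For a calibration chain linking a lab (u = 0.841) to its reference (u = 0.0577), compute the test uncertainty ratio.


TUR = u_lab / u_ref
= 0.841 / 0.0577
= 14.5754

14.5754


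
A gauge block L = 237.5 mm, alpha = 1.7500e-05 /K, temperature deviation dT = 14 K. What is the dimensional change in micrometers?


dL = L * alpha * dT
= 237.5 * 1.7500e-05 * 14
= 0.0581875 mm
dL_um = 0.0581875 * 1000 = 58.1875 um

58.1875


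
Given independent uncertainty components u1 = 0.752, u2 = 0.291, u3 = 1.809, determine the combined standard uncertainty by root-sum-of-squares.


uc = sqrt(0.752^2 + 0.291^2 + 1.809^2)
uc = sqrt(3.922666)
uc = 1.9806

1.9806


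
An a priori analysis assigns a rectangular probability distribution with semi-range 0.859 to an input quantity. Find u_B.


u_B = half_width / sqrt(3)
u_B = 0.859 / 1.7320508
u_B = 0.4959

0.4959


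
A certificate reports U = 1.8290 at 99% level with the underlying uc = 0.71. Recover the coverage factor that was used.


k = U / uc
k = 1.8290 / 0.71
k = 2.576

2.576


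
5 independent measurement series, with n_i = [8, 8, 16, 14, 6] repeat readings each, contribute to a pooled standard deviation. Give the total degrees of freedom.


nu = sum_i (n_i - 1)
nu = ((8 - 1) + (8 - 1) + (16 - 1) + (14 - 1) + (6 - 1))
nu = 7 + 7 + 15 + 13 + 5
nu = 47

47


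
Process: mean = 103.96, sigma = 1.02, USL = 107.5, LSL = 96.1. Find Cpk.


Cpu = (USL - mean) / (3*sigma) = (107.5 - 103.96) / (3*1.02) = 1.1569
Cpl = (mean - LSL) / (3*sigma) = (103.96 - 96.1) / (3*1.02) = 2.5686
Cpk = min(Cpu, Cpl) = 1.1569

1.1569


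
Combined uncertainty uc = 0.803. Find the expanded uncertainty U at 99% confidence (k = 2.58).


U = k * uc
U = 2.58 * 0.803
U = 2.0717

2.0717


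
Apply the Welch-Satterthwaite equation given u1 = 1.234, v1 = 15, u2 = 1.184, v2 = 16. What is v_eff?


uc = sqrt(u1^2 + u2^2) = sqrt(1.234^2 + 1.184^2) = 1.7101497
v_eff = uc^4 / (u1^4/v1 + u2^4/v2)
= 1.7101497^4 / (1.234^4/15 + 1.184^4/16)
= 8.5533553 / 0.27741074
v_eff = 30.8328

30.8328


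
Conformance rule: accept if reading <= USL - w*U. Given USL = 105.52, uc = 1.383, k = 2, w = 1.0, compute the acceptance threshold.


U = k * uc = 2 * 1.383 = 2.766
guard band g = w * U = 1.0 * 2.766 = 2.766
AL = USL - g = 105.52 - 2.766
AL = 102.7540

102.7540


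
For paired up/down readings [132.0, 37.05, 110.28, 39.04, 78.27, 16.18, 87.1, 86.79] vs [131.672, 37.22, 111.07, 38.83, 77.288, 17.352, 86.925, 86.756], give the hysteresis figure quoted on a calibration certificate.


|132.0 - 131.672| = 0.3280
|37.05 - 37.22| = 0.1700
|110.28 - 111.07| = 0.7900
|39.04 - 38.83| = 0.2100
|78.27 - 77.288| = 0.9820
|16.18 - 17.352| = 1.1720
|87.1 - 86.925| = 0.1750
|86.79 - 86.756| = 0.0340
hysteresis = max(diffs) = 1.1720

1.1720


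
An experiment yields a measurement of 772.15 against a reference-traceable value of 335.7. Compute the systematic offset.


Systematic error = measured - true
= 772.15 - 335.7
= 436.4500

436.4500


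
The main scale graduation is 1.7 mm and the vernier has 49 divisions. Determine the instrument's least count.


LC = MSD / n_div
= 1.7 / 49
= 0.0347

0.0347


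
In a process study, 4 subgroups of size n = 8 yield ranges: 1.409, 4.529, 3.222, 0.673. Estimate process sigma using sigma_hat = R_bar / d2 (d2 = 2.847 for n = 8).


R_bar = (1.409 + 4.529 + 3.222 + 0.673) / 4
R_bar = 9.833 / 4 = 2.45825
sigma_hat = R_bar / d2 = 2.45825 / 2.847 = 0.8635

0.8635


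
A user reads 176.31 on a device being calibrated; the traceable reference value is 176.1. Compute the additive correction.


Correction = standard - reading
= 176.1 - 176.31
= -0.2100

-0.2100


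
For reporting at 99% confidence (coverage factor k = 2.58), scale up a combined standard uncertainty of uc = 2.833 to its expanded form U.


U = k * uc
U = 2.58 * 2.833
U = 7.3091

7.3091


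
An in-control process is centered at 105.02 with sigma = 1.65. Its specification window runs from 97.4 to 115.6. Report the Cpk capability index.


Cpu = (USL - mean) / (3*sigma) = (115.6 - 105.02) / (3*1.65) = 2.1374
Cpl = (mean - LSL) / (3*sigma) = (105.02 - 97.4) / (3*1.65) = 1.5394
Cpk = min(Cpu, Cpl) = 1.5394

1.5394


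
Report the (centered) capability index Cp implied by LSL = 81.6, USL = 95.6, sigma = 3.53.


Cp = (USL - LSL) / (6 * sigma)
= (95.6 - 81.6) / (6 * 3.53)
= 14.0000 / 21.1800
= 0.6610

0.6610


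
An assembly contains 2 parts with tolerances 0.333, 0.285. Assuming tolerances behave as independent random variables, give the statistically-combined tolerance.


RSS = sqrt(0.333^2 + 0.285^2)
= sqrt(0.192114)
= 0.4383

0.4383


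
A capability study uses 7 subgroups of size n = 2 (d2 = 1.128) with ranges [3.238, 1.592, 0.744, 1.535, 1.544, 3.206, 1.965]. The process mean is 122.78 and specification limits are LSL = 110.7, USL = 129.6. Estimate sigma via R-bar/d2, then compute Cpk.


R_bar = (3.238 + 1.592 + 0.744 + 1.535 + 1.544 + 3.206 + 1.965) / 7 = 1.9748571
sigma = R_bar / d2 = 1.9748571 / 1.128 = 1.7507598
Cp = (USL - LSL)/(6*sigma) = (129.6 - 110.7)/(6*1.7507598) = 1.7992
Cpu = (129.6 - 122.78)/(3*1.7507598) = 1.2985
Cpl = (122.78 - 110.7)/(3*1.7507598) = 2.3000
Cpk = min(Cpu, Cpl) = 1.2985

1.2985


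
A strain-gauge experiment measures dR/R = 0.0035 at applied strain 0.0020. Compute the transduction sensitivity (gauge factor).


GF = (dR/R) / epsilon
= 0.0035 / 0.0020
= 1.7500

1.7500


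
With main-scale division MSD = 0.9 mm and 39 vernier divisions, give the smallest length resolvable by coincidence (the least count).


LC = MSD / n_div
= 0.9 / 39
= 0.0231

0.0231


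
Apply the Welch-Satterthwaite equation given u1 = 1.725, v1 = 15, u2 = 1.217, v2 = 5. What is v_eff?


uc = sqrt(u1^2 + u2^2) = sqrt(1.725^2 + 1.217^2) = 2.1110931
v_eff = uc^4 / (u1^4/v1 + u2^4/v2)
= 2.1110931^4 / (1.725^4/15 + 1.217^4/5)
= 19.8623 / 1.0290145
v_eff = 19.3023

19.3023


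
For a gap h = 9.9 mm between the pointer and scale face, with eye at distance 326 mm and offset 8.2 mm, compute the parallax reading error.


error = h * offset / d
= 9.9 * 8.2 / 326
= 0.2490

0.2490


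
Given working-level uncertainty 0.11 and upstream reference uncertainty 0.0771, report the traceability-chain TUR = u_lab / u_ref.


TUR = u_lab / u_ref
= 0.11 / 0.0771
= 1.4267

1.4267


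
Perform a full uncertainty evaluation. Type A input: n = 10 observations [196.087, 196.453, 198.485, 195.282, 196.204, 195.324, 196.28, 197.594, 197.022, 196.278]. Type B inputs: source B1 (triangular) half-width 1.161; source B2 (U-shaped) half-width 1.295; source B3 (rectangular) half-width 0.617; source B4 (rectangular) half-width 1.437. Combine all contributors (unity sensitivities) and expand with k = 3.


mean = (196.087 + 196.453 + 198.485 + 195.282 + 196.204 + 195.324 + 196.28 + 197.594 + 197.022 + 196.278) / 10 = 196.5009
s = sqrt(sum((x - mean)^2)/(n-1)) = 0.97946215
u_A = s / sqrt(n) = 0.97946215 / sqrt(10) = 0.30973313
u_B1 = 1.161 / sqrt(6) = 0.47397627
u_B2 = 1.295 / sqrt(2) = 0.91570328
u_B3 = 0.617 / sqrt(3) = 0.35622512
u_B4 = 1.437 / sqrt(3) = 0.82965234
uc = sqrt(0.30973313^2 + 0.47397627^2 + 0.91570328^2 + 0.35622512^2 + 0.82965234^2) = 1.405105
U = k * uc = 3 * 1.405105
U = 4.2153

4.2153


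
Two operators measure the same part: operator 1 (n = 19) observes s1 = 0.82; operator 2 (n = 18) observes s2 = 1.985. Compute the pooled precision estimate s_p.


s_p = sqrt(((n1-1)*s1^2 + (n2-1)*s2^2) / (n1+n2-2))
numerator = (19-1)*0.82^2 + (18-1)*1.985^2 = 12.1032 + 66.983825 = 79.087025
denominator = 19 + 18 - 2 = 35
s_p^2 = 79.087025 / 35 = 2.2596293
s_p = sqrt(2.2596293) = 1.5032

1.5032


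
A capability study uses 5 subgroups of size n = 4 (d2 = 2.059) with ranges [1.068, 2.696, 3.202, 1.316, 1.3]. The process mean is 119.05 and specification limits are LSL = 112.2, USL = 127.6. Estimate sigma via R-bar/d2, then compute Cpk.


R_bar = (1.068 + 2.696 + 3.202 + 1.316 + 1.3) / 5 = 1.9164
sigma = R_bar / d2 = 1.9164 / 2.059 = 0.93074308
Cp = (USL - LSL)/(6*sigma) = (127.6 - 112.2)/(6*0.93074308) = 2.7577
Cpu = (127.6 - 119.05)/(3*0.93074308) = 3.0621
Cpl = (119.05 - 112.2)/(3*0.93074308) = 2.4532
Cpk = min(Cpu, Cpl) = 2.4532

2.4532


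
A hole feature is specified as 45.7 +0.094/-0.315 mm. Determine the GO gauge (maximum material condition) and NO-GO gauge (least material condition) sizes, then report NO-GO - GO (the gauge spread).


GO = nominal - lower_tol (smallest hole = maximum material condition)
GO = 45.7 - 0.315 = 45.385
NO-GO = nominal + upper_tol (largest hole = least material condition)
NO-GO = 45.7 + 0.094 = 45.794
spread = NO-GO - GO = 45.794 - 45.385 = 0.4090

0.4090


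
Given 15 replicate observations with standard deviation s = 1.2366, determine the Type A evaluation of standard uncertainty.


u_A = s / sqrt(n)
u_A = 1.2366 / sqrt(15)
u_A = 1.2366 / 3.8729833
u_A = 0.3193

0.3193


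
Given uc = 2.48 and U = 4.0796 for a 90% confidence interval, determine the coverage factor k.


k = U / uc
k = 4.0796 / 2.48
k = 1.645

1.645


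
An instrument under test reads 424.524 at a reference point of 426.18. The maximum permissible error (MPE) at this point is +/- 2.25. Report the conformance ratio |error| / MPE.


e = indication - reference = 424.524 - 426.18 = -1.6560
|e| = 1.6560
ratio = |e| / MPE = 1.6560 / 2.25
ratio = 0.7360

0.7360


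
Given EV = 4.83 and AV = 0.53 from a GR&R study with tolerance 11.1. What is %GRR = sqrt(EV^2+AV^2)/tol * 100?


GRR = sqrt(EV^2 + AV^2) = sqrt(4.83^2 + 0.53^2) = 4.8589917
%GRR = GRR / tol * 100 = 4.8589917 / 11.1 * 100
%GRR = 43.7747

43.7747


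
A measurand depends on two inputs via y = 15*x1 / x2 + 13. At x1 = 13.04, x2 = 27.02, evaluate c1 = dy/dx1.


y = 15*x1 / x2 + 13
dy/dx1 = 15/x2
Evaluate at x2 = 27.02: c1 = 15 / 27.02
c1 = 0.5551

0.5551


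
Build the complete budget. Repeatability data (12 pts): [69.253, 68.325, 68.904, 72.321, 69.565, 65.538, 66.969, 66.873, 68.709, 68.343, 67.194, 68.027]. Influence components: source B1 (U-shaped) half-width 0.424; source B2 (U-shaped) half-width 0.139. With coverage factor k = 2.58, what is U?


mean = (69.253 + 68.325 + 68.904 + 72.321 + 69.565 + 65.538 + 66.969 + 66.873 + 68.709 + 68.343 + 67.194 + 68.027) / 12 = 68.33508333
s = sqrt(sum((x - mean)^2)/(n-1)) = 1.7037652
u_A = s / sqrt(n) = 1.7037652 / sqrt(12) = 0.49183465
u_B1 = 0.424 / sqrt(2) = 0.29981328
u_B2 = 0.139 / sqrt(2) = 0.098287843
uc = sqrt(0.49183465^2 + 0.29981328^2 + 0.098287843^2) = 0.58433708
U = k * uc = 2.58 * 0.58433708
U = 1.5076

1.5076


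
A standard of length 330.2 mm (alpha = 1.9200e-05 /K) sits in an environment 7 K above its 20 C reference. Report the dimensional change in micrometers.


dL = L * alpha * dT
= 330.2 * 1.9200e-05 * 7
= 0.0443789 mm
dL_um = 0.0443789 * 1000 = 44.3789 um

44.3789


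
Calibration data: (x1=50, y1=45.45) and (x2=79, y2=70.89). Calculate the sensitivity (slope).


slope = (y2 - y1) / (x2 - x1)
= (70.89 - 45.45) / (79 - 50)
= 25.4400 / 29
= 0.8772

0.8772


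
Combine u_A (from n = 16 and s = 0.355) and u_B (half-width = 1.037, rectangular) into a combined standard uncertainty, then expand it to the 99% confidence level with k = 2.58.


u_A = s / sqrt(n) = 0.355 / sqrt(16) = 0.08875
u_B = half_width / sqrt(3) = 1.037 / sqrt(3) = 0.59871223
uc = sqrt(u_A^2 + u_B^2) = sqrt(0.08875^2 + 0.59871223^2) = 0.60525441
U = k * uc = 2.58 * 0.60525441
U = 1.5616

1.5616


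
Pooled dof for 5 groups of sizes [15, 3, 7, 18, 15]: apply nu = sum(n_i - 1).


nu = sum_i (n_i - 1)
nu = ((15 - 1) + (3 - 1) + (7 - 1) + (18 - 1) + (15 - 1))
nu = 14 + 2 + 6 + 17 + 14
nu = 53

53


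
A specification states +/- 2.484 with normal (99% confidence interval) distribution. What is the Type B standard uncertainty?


u_B = half_width / 2.576
u_B = 2.484 / 2.576
u_B = 0.9643

0.9643


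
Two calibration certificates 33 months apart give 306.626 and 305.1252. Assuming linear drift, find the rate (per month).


rate = (v2 - v1) / months
= (305.1252 - 306.626) / 33
= -1.5008 / 33
= -0.0455

-0.0455
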